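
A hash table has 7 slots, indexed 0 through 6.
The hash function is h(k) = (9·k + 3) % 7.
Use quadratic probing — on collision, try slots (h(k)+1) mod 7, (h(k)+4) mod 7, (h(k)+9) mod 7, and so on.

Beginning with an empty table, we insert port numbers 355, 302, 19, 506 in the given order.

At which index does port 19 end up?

0

355 hashes to 6; slot 6 is free -> place at 6.
302 hashes to 5; slot 5 is free -> place at 5.
19 hashes to 6; 6 taken -> place at 0.
506 hashes to 0; 0 taken -> place at 1.
Table: [19, 506, -, -, -, 302, 355]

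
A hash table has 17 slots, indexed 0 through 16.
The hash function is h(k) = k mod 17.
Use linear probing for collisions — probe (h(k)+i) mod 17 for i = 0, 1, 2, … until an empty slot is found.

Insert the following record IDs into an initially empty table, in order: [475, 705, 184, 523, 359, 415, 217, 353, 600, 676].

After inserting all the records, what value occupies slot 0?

353

Insert 475: h=16, slot 16 empty → index 16.
Insert 705: h=8, slot 8 empty → index 8.
Insert 184: h=14, slot 14 empty → index 14.
Insert 523: h=13, slot 13 empty → index 13.
Insert 359: h=2, slot 2 empty → index 2.
Insert 415: h=7, slot 7 empty → index 7.
Insert 217: h=13, slots 13,14 occupied → index 15.
Insert 353: h=13, slots 13,14,15,16 occupied → index 0.
Insert 600: h=5, slot 5 empty → index 5.
Insert 676: h=13, slots 13,14,15,16,0 occupied → index 1.
Table: [353, 676, 359, -, -, 600, -, 415, 705, -, -, -, -, 523, 184, 217, 475]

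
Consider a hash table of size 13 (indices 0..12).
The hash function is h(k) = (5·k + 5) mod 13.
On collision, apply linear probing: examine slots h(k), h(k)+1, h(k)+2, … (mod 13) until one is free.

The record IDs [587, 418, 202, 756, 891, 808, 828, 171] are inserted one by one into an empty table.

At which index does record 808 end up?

587 hashes to 2; slot 2 is free => place at 2.
418 hashes to 2; 2 taken => place at 3.
202 hashes to 1; slot 1 is free => place at 1.
756 hashes to 2; 2,3 taken => place at 4.
891 hashes to 1; 1,2,3,4 taken => place at 5.
808 hashes to 2; 2,3,4,5 taken => place at 6.
828 hashes to 11; slot 11 is free => place at 11.
171 hashes to 2; 2,3,4,5,6 taken => place at 7.
Table: [_, 202, 587, 418, 756, 891, 808, 171, _, _, _, 828, _]

6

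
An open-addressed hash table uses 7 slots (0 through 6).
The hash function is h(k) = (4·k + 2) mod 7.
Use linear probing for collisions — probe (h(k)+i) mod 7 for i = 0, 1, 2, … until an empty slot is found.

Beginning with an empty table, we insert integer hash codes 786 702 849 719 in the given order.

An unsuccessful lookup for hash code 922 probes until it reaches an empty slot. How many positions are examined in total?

Insert 786: h=3, slot 3 empty → index 3.
Insert 702: h=3, slot 3 occupied → index 4.
Insert 849: h=3, slots 3,4 occupied → index 5.
Insert 719: h=1, slot 1 empty → index 1.
Table: [_, 719, _, 786, 702, 849, _]
Lookup 922: h=1, probe 1,2 → slot 2 empty, not found.

2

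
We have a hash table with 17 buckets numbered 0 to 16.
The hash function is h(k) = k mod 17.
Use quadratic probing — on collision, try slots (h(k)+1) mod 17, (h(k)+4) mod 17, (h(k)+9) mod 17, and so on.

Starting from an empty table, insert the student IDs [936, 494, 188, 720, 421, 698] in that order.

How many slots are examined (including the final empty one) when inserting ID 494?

2

936 hashes to 1; slot 1 is free => place at 1.
494 hashes to 1; 1 taken => place at 2.
188 hashes to 1; 1,2 taken => place at 5.
720 hashes to 6; slot 6 is free => place at 6.
421 hashes to 13; slot 13 is free => place at 13.
698 hashes to 1; 1,2,5 taken => place at 10.
Table: [_, 936, 494, _, _, 188, 720, _, _, _, 698, _, _, 421, _, _, _]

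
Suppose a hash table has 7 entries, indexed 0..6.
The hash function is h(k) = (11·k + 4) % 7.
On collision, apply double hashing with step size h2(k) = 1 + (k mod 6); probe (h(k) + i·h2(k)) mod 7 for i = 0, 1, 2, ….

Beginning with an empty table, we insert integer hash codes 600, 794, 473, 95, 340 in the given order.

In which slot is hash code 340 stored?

600: h=3 → slot 3
794: h=2 → slot 2
473: h=6 → slot 6
95: h=6, h2=6, probe 6,5 → slot 5
340: h=6, h2=5, probe 6,4 → slot 4
Table: [—, —, 794, 600, 340, 95, 473]

4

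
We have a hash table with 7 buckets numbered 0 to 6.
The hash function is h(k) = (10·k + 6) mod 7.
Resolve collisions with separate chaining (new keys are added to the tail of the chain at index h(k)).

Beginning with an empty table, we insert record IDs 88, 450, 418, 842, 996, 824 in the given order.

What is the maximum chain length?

3

Insert 88: h=4, bucket 4 empty -> new chain.
Insert 450: h=5, bucket 5 empty -> new chain.
Insert 418: h=0, bucket 0 empty -> new chain.
Insert 842: h=5, bucket 5 nonempty -> append to chain.
Insert 996: h=5, bucket 5 nonempty -> append to chain.
Insert 824: h=0, bucket 0 nonempty -> append to chain.
Final buckets:
0: 418 -> 824
1: _
2: _
3: _
4: 88
5: 450 -> 842 -> 996
6: _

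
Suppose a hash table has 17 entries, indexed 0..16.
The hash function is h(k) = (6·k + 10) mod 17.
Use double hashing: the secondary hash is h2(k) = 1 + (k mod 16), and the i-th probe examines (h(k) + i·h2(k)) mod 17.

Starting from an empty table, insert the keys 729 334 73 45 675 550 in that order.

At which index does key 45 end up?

Insert 729: h=15, slot 15 empty -> index 15.
Insert 334: h=8, slot 8 empty -> index 8.
Insert 73: h=6, slot 6 empty -> index 6.
Insert 45: h=8, h2=14, slot 8 occupied -> index 5.
Insert 675: h=14, slot 14 empty -> index 14.
Insert 550: h=12, slot 12 empty -> index 12.
Table: [∅, ∅, ∅, ∅, ∅, 45, 73, ∅, 334, ∅, ∅, ∅, 550, ∅, 675, 729, ∅]

5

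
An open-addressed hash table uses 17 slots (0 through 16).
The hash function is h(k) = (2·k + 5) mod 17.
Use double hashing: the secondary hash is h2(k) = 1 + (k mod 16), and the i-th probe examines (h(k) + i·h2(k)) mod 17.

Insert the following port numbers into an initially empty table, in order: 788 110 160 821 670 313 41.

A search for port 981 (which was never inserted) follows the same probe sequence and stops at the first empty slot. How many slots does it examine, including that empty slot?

2

788: h=0 => slot 0
110: h=4 => slot 4
160: h=2 => slot 2
821: h=15 => slot 15
670: h=2, h2=15, probe 2,0,15,13 => slot 13
313: h=2, h2=10, probe 2,12 => slot 12
41: h=2, h2=10, probe 2,12,5 => slot 5
Table: [788, _, 160, _, 110, 41, _, _, _, _, _, _, 313, 670, _, 821, _]
Lookup 981: h=12, h2=6, probe 12,1 → slot 1 empty, not found.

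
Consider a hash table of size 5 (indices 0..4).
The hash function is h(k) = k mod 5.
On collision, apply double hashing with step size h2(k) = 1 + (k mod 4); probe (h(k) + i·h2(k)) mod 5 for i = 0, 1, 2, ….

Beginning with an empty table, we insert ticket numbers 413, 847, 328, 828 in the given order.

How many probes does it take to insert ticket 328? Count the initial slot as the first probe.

Insert 413: h=3, slot 3 empty => index 3.
Insert 847: h=2, slot 2 empty => index 2.
Insert 328: h=3, h2=1, slot 3 occupied => index 4.
Insert 828: h=3, h2=1, slots 3,4 occupied => index 0.
Table: [828, -, 847, 413, 328]

2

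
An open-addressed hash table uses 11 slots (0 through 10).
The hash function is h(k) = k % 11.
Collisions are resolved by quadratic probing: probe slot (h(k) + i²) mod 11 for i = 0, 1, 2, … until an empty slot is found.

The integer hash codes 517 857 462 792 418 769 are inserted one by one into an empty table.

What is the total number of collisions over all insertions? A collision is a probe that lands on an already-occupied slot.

8

517: h=0 => slot 0
857: h=10 => slot 10
462: h=0, probe 0,1 => slot 1
792: h=0, probe 0,1,4 => slot 4
418: h=0, probe 0,1,4,9 => slot 9
769: h=10, probe 10,0,3 => slot 3
Table: [517, 462, ., 769, 792, ., ., ., ., 418, 857]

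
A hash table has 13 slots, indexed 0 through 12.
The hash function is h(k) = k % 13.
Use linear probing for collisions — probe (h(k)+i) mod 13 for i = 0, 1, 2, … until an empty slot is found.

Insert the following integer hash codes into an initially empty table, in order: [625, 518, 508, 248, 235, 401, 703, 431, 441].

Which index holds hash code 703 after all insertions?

5

625 hashes to 1; slot 1 is free => place at 1.
518 hashes to 11; slot 11 is free => place at 11.
508 hashes to 1; 1 taken => place at 2.
248 hashes to 1; 1,2 taken => place at 3.
235 hashes to 1; 1,2,3 taken => place at 4.
401 hashes to 11; 11 taken => place at 12.
703 hashes to 1; 1,2,3,4 taken => place at 5.
431 hashes to 2; 2,3,4,5 taken => place at 6.
441 hashes to 12; 12 taken => place at 0.
Table: [441, 625, 508, 248, 235, 703, 431, ., ., ., ., 518, 401]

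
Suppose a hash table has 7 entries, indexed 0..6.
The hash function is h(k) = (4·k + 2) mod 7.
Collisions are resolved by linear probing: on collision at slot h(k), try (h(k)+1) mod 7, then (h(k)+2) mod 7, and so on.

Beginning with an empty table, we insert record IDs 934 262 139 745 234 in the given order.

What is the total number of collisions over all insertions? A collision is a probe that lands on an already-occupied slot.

934: h=0 => slot 0
262: h=0, probe 0,1 => slot 1
139: h=5 => slot 5
745: h=0, probe 0,1,2 => slot 2
234: h=0, probe 0,1,2,3 => slot 3
Table: [934, 262, 745, 234, -, 139, -]

6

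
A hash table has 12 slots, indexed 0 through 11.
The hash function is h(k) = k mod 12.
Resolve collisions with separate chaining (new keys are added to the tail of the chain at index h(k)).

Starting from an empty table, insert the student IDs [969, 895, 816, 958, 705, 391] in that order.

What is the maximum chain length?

969 → bucket 9
895 → bucket 7
816 → bucket 0
958 → bucket 10
705 → bucket 9 (collision)
391 → bucket 7 (collision)
Final buckets:
0: 816
1: .
2: .
3: .
4: .
5: .
6: .
7: 895 -> 391
8: .
9: 969 -> 705
10: 958
11: .

2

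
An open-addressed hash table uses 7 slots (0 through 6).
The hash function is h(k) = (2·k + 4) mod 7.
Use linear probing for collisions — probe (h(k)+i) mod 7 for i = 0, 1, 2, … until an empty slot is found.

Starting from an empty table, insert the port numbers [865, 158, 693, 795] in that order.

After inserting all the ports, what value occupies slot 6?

Insert 865: h=5, slot 5 empty → index 5.
Insert 158: h=5, slot 5 occupied → index 6.
Insert 693: h=4, slot 4 empty → index 4.
Insert 795: h=5, slots 5,6 occupied → index 0.
Table: [795, ∅, ∅, ∅, 693, 865, 158]

158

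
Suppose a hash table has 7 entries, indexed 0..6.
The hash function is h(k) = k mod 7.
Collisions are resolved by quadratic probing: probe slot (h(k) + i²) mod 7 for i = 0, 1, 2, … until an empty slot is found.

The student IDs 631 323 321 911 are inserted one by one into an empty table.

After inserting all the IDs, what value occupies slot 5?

631 hashes to 1; slot 1 is free → place at 1.
323 hashes to 1; 1 taken → place at 2.
321 hashes to 6; slot 6 is free → place at 6.
911 hashes to 1; 1,2 taken → place at 5.
Table: [∅, 631, 323, ∅, ∅, 911, 321]

911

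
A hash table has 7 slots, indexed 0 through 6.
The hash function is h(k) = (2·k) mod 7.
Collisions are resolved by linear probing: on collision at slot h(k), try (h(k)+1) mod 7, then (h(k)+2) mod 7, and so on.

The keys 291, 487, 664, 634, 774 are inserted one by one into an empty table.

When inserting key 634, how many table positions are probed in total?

3

Insert 291: h=1, slot 1 empty -> index 1.
Insert 487: h=1, slot 1 occupied -> index 2.
Insert 664: h=5, slot 5 empty -> index 5.
Insert 634: h=1, slots 1,2 occupied -> index 3.
Insert 774: h=1, slots 1,2,3 occupied -> index 4.
Table: [∅, 291, 487, 634, 774, 664, ∅]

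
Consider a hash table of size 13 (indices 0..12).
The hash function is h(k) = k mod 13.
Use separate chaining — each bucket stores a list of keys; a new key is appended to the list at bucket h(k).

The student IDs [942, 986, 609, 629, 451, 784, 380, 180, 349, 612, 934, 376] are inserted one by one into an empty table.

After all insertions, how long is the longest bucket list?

942 -> bucket 6
986 -> bucket 11
609 -> bucket 11 (collision)
629 -> bucket 5
451 -> bucket 9
784 -> bucket 4
380 -> bucket 3
180 -> bucket 11 (collision)
349 -> bucket 11 (collision)
612 -> bucket 1
934 -> bucket 11 (collision)
376 -> bucket 12
Final buckets:
0: ∅
1: 612
2: ∅
3: 380
4: 784
5: 629
6: 942
7: ∅
8: ∅
9: 451
10: ∅
11: 986 -> 609 -> 180 -> 349 -> 934
12: 376

5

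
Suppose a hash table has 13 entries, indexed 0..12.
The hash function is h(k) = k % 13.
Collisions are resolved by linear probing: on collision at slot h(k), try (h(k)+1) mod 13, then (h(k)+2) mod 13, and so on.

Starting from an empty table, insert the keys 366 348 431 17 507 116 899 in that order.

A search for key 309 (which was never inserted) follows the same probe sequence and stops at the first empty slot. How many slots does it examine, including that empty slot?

2

Insert 366: h=2, slot 2 empty -> index 2.
Insert 348: h=10, slot 10 empty -> index 10.
Insert 431: h=2, slot 2 occupied -> index 3.
Insert 17: h=4, slot 4 empty -> index 4.
Insert 507: h=0, slot 0 empty -> index 0.
Insert 116: h=12, slot 12 empty -> index 12.
Insert 899: h=2, slots 2,3,4 occupied -> index 5.
Table: [507, _, 366, 431, 17, 899, _, _, _, _, 348, _, 116]
Lookup 309: h=10, probe 10,11 → slot 11 empty, not found.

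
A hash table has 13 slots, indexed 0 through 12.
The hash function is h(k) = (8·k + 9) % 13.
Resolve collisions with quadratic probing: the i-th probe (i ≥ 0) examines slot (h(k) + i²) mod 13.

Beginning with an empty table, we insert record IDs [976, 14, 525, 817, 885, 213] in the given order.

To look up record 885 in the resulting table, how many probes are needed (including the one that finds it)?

976 hashes to 4; slot 4 is free -> place at 4.
14 hashes to 4; 4 taken -> place at 5.
525 hashes to 10; slot 10 is free -> place at 10.
817 hashes to 6; slot 6 is free -> place at 6.
885 hashes to 4; 4,5 taken -> place at 8.
213 hashes to 10; 10 taken -> place at 11.
Table: [∅, ∅, ∅, ∅, 976, 14, 817, ∅, 885, ∅, 525, 213, ∅]
Lookup 885: h=4, probe 4,5,8 → found at 8.

3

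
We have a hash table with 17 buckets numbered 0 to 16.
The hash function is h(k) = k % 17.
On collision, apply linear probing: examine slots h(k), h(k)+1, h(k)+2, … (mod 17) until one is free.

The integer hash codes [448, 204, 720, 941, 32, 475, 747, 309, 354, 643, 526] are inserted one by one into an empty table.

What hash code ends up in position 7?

720

448 hashes to 6; slot 6 is free -> place at 6.
204 hashes to 0; slot 0 is free -> place at 0.
720 hashes to 6; 6 taken -> place at 7.
941 hashes to 6; 6,7 taken -> place at 8.
32 hashes to 15; slot 15 is free -> place at 15.
475 hashes to 16; slot 16 is free -> place at 16.
747 hashes to 16; 16,0 taken -> place at 1.
309 hashes to 3; slot 3 is free -> place at 3.
354 hashes to 14; slot 14 is free -> place at 14.
643 hashes to 14; 14,15,16,0,1 taken -> place at 2.
526 hashes to 16; 16,0,1,2,3 taken -> place at 4.
Table: [204, 747, 643, 309, 526, ∅, 448, 720, 941, ∅, ∅, ∅, ∅, ∅, 354, 32, 475]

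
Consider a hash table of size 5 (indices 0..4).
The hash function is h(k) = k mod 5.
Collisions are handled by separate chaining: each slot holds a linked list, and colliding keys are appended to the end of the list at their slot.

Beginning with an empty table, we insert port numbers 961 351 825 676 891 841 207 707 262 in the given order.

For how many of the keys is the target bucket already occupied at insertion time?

6

Insert 961: h=1, bucket 1 empty → new chain.
Insert 351: h=1, bucket 1 nonempty → append to chain.
Insert 825: h=0, bucket 0 empty → new chain.
Insert 676: h=1, bucket 1 nonempty → append to chain.
Insert 891: h=1, bucket 1 nonempty → append to chain.
Insert 841: h=1, bucket 1 nonempty → append to chain.
Insert 207: h=2, bucket 2 empty → new chain.
Insert 707: h=2, bucket 2 nonempty → append to chain.
Insert 262: h=2, bucket 2 nonempty → append to chain.
Final buckets:
0: 825
1: 961 -> 351 -> 676 -> 891 -> 841
2: 207 -> 707 -> 262
3: -
4: -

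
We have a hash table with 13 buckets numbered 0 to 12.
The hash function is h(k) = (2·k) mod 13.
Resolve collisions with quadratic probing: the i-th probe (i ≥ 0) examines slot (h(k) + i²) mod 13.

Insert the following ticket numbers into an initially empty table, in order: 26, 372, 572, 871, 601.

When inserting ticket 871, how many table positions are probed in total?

3

Insert 26: h=0, slot 0 empty => index 0.
Insert 372: h=3, slot 3 empty => index 3.
Insert 572: h=0, slot 0 occupied => index 1.
Insert 871: h=0, slots 0,1 occupied => index 4.
Insert 601: h=6, slot 6 empty => index 6.
Table: [26, 572, ∅, 372, 871, ∅, 601, ∅, ∅, ∅, ∅, ∅, ∅]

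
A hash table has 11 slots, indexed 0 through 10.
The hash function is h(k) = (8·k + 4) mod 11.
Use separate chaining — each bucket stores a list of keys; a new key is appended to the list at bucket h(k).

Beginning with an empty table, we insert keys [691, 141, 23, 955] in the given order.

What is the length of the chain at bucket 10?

3

Insert 691: h=10, bucket 10 empty → new chain.
Insert 141: h=10, bucket 10 nonempty → append to chain.
Insert 23: h=1, bucket 1 empty → new chain.
Insert 955: h=10, bucket 10 nonempty → append to chain.
Final buckets:
0: —
1: 23
2: —
3: —
4: —
5: —
6: —
7: —
8: —
9: —
10: 691 -> 141 -> 955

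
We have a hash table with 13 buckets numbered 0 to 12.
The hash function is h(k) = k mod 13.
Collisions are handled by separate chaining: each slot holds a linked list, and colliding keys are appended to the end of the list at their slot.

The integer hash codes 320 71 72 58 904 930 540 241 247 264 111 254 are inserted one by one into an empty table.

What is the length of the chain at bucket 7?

7

320 → bucket 8
71 → bucket 6
72 → bucket 7
58 → bucket 6 (collision)
904 → bucket 7 (collision)
930 → bucket 7 (collision)
540 → bucket 7 (collision)
241 → bucket 7 (collision)
247 → bucket 0
264 → bucket 4
111 → bucket 7 (collision)
254 → bucket 7 (collision)
Final buckets:
0: 247
1: _
2: _
3: _
4: 264
5: _
6: 71 -> 58
7: 72 -> 904 -> 930 -> 540 -> 241 -> 111 -> 254
8: 320
9: _
10: _
11: _
12: _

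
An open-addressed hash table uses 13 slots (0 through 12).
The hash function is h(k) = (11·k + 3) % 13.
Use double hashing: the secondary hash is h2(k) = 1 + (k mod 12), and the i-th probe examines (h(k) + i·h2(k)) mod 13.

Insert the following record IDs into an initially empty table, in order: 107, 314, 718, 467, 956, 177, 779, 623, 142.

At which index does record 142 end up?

107: h=10 → slot 10
314: h=12 → slot 12
718: h=10, h2=11, probe 10,8 → slot 8
467: h=5 → slot 5
956: h=2 → slot 2
177: h=0 → slot 0
779: h=5, h2=12, probe 5,4 → slot 4
623: h=5, h2=12, probe 5,4,3 → slot 3
142: h=5, h2=11, probe 5,3,1 → slot 1
Table: [177, 142, 956, 623, 779, 467, ∅, ∅, 718, ∅, 107, ∅, 314]

1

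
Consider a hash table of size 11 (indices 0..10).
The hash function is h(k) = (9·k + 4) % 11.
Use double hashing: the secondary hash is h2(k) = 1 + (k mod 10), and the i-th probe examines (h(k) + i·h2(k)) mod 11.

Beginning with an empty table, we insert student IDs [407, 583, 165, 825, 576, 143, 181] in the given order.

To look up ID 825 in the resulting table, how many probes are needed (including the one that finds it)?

407: h=4 -> slot 4
583: h=4, h2=4, probe 4,8 -> slot 8
165: h=4, h2=6, probe 4,10 -> slot 10
825: h=4, h2=6, probe 4,10,5 -> slot 5
576: h=7 -> slot 7
143: h=4, h2=4, probe 4,8,1 -> slot 1
181: h=5, h2=2, probe 5,7,9 -> slot 9
Table: [—, 143, —, —, 407, 825, —, 576, 583, 181, 165]
Lookup 825: h=4, h2=6, probe 4,10,5 → found at 5.

3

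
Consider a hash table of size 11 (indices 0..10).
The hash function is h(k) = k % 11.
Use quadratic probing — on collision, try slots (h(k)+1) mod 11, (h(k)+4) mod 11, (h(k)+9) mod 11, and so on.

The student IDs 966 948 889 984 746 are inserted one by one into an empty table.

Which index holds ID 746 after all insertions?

Insert 966: h=9, slot 9 empty => index 9.
Insert 948: h=2, slot 2 empty => index 2.
Insert 889: h=9, slot 9 occupied => index 10.
Insert 984: h=5, slot 5 empty => index 5.
Insert 746: h=9, slots 9,10,2 occupied => index 7.
Table: [., ., 948, ., ., 984, ., 746, ., 966, 889]

7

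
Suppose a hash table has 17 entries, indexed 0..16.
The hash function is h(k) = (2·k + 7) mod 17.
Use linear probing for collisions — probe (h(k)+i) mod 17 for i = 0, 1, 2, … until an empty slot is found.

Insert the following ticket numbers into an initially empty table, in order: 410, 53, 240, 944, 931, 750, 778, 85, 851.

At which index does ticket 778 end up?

0

410: h=11 -> slot 11
53: h=11, probe 11,12 -> slot 12
240: h=11, probe 11,12,13 -> slot 13
944: h=8 -> slot 8
931: h=16 -> slot 16
750: h=11, probe 11,12,13,14 -> slot 14
778: h=16, probe 16,0 -> slot 0
85: h=7 -> slot 7
851: h=9 -> slot 9
Table: [778, _, _, _, _, _, _, 85, 944, 851, _, 410, 53, 240, 750, _, 931]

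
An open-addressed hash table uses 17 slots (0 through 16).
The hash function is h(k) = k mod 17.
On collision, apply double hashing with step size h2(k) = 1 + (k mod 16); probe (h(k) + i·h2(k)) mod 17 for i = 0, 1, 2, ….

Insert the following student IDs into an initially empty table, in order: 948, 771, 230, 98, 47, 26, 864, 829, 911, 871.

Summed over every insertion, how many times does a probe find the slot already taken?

6

Insert 948: h=13, slot 13 empty => index 13.
Insert 771: h=6, slot 6 empty => index 6.
Insert 230: h=9, slot 9 empty => index 9.
Insert 98: h=13, h2=3, slot 13 occupied => index 16.
Insert 47: h=13, h2=16, slot 13 occupied => index 12.
Insert 26: h=9, h2=11, slot 9 occupied => index 3.
Insert 864: h=14, slot 14 empty => index 14.
Insert 829: h=13, h2=14, slot 13 occupied => index 10.
Insert 911: h=10, h2=16, slots 10,9 occupied => index 8.
Insert 871: h=4, slot 4 empty => index 4.
Table: [_, _, _, 26, 871, _, 771, _, 911, 230, 829, _, 47, 948, 864, _, 98]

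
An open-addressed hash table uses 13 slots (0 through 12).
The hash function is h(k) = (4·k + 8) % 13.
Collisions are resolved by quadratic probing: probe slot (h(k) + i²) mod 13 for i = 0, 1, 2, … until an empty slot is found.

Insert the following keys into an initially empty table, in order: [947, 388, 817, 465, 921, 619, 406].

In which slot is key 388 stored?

1

Insert 947: h=0, slot 0 empty => index 0.
Insert 388: h=0, slot 0 occupied => index 1.
Insert 817: h=0, slots 0,1 occupied => index 4.
Insert 465: h=9, slot 9 empty => index 9.
Insert 921: h=0, slots 0,1,4,9 occupied => index 3.
Insert 619: h=1, slot 1 occupied => index 2.
Insert 406: h=7, slot 7 empty => index 7.
Table: [947, 388, 619, 921, 817, ∅, ∅, 406, ∅, 465, ∅, ∅, ∅]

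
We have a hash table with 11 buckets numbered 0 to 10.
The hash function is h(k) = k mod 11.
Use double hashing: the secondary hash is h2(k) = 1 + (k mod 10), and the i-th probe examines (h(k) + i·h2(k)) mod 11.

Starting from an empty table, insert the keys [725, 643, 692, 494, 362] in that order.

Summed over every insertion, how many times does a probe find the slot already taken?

Insert 725: h=10, slot 10 empty => index 10.
Insert 643: h=5, slot 5 empty => index 5.
Insert 692: h=10, h2=3, slot 10 occupied => index 2.
Insert 494: h=10, h2=5, slot 10 occupied => index 4.
Insert 362: h=10, h2=3, slots 10,2,5 occupied => index 8.
Table: [_, _, 692, _, 494, 643, _, _, 362, _, 725]

5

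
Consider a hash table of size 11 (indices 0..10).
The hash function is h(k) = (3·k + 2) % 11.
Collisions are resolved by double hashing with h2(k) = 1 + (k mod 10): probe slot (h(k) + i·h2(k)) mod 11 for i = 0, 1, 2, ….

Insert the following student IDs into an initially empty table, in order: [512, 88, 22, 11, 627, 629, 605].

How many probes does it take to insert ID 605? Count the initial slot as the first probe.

3

512: h=9 → slot 9
88: h=2 → slot 2
22: h=2, h2=3, probe 2,5 → slot 5
11: h=2, h2=2, probe 2,4 → slot 4
627: h=2, h2=8, probe 2,10 → slot 10
629: h=8 → slot 8
605: h=2, h2=6, probe 2,8,3 → slot 3
Table: [∅, ∅, 88, 605, 11, 22, ∅, ∅, 629, 512, 627]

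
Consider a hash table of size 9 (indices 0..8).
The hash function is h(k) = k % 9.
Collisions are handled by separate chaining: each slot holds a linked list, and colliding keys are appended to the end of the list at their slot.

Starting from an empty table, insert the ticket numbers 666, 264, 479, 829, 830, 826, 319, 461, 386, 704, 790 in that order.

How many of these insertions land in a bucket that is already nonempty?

Insert 666: h=0, bucket 0 empty → new chain.
Insert 264: h=3, bucket 3 empty → new chain.
Insert 479: h=2, bucket 2 empty → new chain.
Insert 829: h=1, bucket 1 empty → new chain.
Insert 830: h=2, bucket 2 nonempty → append to chain.
Insert 826: h=7, bucket 7 empty → new chain.
Insert 319: h=4, bucket 4 empty → new chain.
Insert 461: h=2, bucket 2 nonempty → append to chain.
Insert 386: h=8, bucket 8 empty → new chain.
Insert 704: h=2, bucket 2 nonempty → append to chain.
Insert 790: h=7, bucket 7 nonempty → append to chain.
Final buckets:
0: 666
1: 829
2: 479 -> 830 -> 461 -> 704
3: 264
4: 319
5: —
6: —
7: 826 -> 790
8: 386

4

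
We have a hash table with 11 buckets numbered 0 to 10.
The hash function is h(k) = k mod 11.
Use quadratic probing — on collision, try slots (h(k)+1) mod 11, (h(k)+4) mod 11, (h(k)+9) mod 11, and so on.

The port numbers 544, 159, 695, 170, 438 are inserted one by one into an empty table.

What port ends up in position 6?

159

544: h=5 -> slot 5
159: h=5, probe 5,6 -> slot 6
695: h=2 -> slot 2
170: h=5, probe 5,6,9 -> slot 9
438: h=9, probe 9,10 -> slot 10
Table: [_, _, 695, _, _, 544, 159, _, _, 170, 438]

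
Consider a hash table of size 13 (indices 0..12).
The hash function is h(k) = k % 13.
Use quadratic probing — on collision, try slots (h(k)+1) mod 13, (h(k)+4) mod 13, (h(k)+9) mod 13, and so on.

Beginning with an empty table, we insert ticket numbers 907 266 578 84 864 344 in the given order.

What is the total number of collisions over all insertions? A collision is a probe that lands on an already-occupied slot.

13

907 hashes to 10; slot 10 is free => place at 10.
266 hashes to 6; slot 6 is free => place at 6.
578 hashes to 6; 6 taken => place at 7.
84 hashes to 6; 6,7,10 taken => place at 2.
864 hashes to 6; 6,7,10,2 taken => place at 9.
344 hashes to 6; 6,7,10,2,9 taken => place at 5.
Table: [-, -, 84, -, -, 344, 266, 578, -, 864, 907, -, -]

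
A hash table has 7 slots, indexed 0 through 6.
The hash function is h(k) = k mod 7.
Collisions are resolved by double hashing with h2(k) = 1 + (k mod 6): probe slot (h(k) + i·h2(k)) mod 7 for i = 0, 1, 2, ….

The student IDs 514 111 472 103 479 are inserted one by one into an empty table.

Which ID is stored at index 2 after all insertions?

Insert 514: h=3, slot 3 empty → index 3.
Insert 111: h=6, slot 6 empty → index 6.
Insert 472: h=3, h2=5, slot 3 occupied → index 1.
Insert 103: h=5, slot 5 empty → index 5.
Insert 479: h=3, h2=6, slot 3 occupied → index 2.
Table: [-, 472, 479, 514, -, 103, 111]

479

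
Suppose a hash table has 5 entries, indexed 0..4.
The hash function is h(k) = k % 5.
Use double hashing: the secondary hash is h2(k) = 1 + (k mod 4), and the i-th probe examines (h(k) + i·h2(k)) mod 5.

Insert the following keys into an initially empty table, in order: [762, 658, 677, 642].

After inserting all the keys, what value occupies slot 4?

677

762 hashes to 2; slot 2 is free → place at 2.
658 hashes to 3; slot 3 is free → place at 3.
677 hashes to 2, h2=2; 2 taken → place at 4.
642 hashes to 2, h2=3; 2 taken → place at 0.
Table: [642, —, 762, 658, 677]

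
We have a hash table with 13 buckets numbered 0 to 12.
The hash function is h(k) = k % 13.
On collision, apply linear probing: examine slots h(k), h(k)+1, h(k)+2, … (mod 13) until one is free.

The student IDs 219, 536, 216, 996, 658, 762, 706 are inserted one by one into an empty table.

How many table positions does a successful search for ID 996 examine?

219 hashes to 11; slot 11 is free → place at 11.
536 hashes to 3; slot 3 is free → place at 3.
216 hashes to 8; slot 8 is free → place at 8.
996 hashes to 8; 8 taken → place at 9.
658 hashes to 8; 8,9 taken → place at 10.
762 hashes to 8; 8,9,10,11 taken → place at 12.
706 hashes to 4; slot 4 is free → place at 4.
Table: [-, -, -, 536, 706, -, -, -, 216, 996, 658, 219, 762]
Lookup 996: h=8, probe 8,9 → found at 9.

2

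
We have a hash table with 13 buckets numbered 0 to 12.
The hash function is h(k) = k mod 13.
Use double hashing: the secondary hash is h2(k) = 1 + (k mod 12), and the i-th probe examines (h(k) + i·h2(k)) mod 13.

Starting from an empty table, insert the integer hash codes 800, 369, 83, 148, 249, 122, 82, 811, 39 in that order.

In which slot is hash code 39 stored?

12

800: h=7 -> slot 7
369: h=5 -> slot 5
83: h=5, h2=12, probe 5,4 -> slot 4
148: h=5, h2=5, probe 5,10 -> slot 10
249: h=2 -> slot 2
122: h=5, h2=3, probe 5,8 -> slot 8
82: h=4, h2=11, probe 4,2,0 -> slot 0
811: h=5, h2=8, probe 5,0,8,3 -> slot 3
39: h=0, h2=4, probe 0,4,8,12 -> slot 12
Table: [82, ., 249, 811, 83, 369, ., 800, 122, ., 148, ., 39]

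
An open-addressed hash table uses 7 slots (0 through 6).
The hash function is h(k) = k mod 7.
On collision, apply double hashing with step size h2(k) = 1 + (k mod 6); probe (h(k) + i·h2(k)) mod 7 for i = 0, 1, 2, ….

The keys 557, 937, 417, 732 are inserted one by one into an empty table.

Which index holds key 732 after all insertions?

557: h=4 → slot 4
937: h=6 → slot 6
417: h=4, h2=4, probe 4,1 → slot 1
732: h=4, h2=1, probe 4,5 → slot 5
Table: [∅, 417, ∅, ∅, 557, 732, 937]

5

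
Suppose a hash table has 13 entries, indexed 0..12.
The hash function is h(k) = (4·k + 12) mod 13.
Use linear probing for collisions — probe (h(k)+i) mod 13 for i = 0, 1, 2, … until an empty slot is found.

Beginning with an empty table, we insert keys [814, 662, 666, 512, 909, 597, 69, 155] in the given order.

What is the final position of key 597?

10

814: h=5 => slot 5
662: h=8 => slot 8
666: h=11 => slot 11
512: h=6 => slot 6
909: h=8, probe 8,9 => slot 9
597: h=8, probe 8,9,10 => slot 10
69: h=2 => slot 2
155: h=8, probe 8,9,10,11,12 => slot 12
Table: [—, —, 69, —, —, 814, 512, —, 662, 909, 597, 666, 155]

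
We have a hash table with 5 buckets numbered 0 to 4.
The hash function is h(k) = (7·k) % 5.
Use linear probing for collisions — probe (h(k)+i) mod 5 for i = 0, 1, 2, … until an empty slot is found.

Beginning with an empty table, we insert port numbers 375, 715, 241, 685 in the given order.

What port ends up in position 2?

375 hashes to 0; slot 0 is free => place at 0.
715 hashes to 0; 0 taken => place at 1.
241 hashes to 2; slot 2 is free => place at 2.
685 hashes to 0; 0,1,2 taken => place at 3.
Table: [375, 715, 241, 685, -]

241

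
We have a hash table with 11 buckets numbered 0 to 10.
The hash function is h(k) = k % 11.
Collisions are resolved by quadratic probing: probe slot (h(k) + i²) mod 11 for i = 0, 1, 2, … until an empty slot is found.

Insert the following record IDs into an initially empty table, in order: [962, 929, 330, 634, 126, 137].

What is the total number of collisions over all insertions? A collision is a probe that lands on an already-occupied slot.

962 hashes to 5; slot 5 is free => place at 5.
929 hashes to 5; 5 taken => place at 6.
330 hashes to 0; slot 0 is free => place at 0.
634 hashes to 7; slot 7 is free => place at 7.
126 hashes to 5; 5,6 taken => place at 9.
137 hashes to 5; 5,6,9 taken => place at 3.
Table: [330, ∅, ∅, 137, ∅, 962, 929, 634, ∅, 126, ∅]

6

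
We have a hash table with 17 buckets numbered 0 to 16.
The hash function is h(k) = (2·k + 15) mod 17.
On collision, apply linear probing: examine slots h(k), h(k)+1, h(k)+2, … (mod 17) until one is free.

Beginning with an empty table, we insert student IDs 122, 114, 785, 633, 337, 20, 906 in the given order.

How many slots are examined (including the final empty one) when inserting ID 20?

5

122 hashes to 4; slot 4 is free → place at 4.
114 hashes to 5; slot 5 is free → place at 5.
785 hashes to 4; 4,5 taken → place at 6.
633 hashes to 6; 6 taken → place at 7.
337 hashes to 9; slot 9 is free → place at 9.
20 hashes to 4; 4,5,6,7 taken → place at 8.
906 hashes to 8; 8,9 taken → place at 10.
Table: [—, —, —, —, 122, 114, 785, 633, 20, 337, 906, —, —, —, —, —, —]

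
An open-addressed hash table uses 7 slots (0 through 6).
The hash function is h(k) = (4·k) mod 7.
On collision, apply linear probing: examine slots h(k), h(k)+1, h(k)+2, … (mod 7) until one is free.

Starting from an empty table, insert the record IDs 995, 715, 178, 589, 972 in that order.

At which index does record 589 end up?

995: h=4 → slot 4
715: h=4, probe 4,5 → slot 5
178: h=5, probe 5,6 → slot 6
589: h=4, probe 4,5,6,0 → slot 0
972: h=3 → slot 3
Table: [589, —, —, 972, 995, 715, 178]

0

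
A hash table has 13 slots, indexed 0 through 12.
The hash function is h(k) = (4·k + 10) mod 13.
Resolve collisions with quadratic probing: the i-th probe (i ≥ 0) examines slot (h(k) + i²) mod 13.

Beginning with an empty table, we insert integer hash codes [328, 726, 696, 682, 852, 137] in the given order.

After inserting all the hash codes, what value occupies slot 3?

137

Insert 328: h=9, slot 9 empty -> index 9.
Insert 726: h=2, slot 2 empty -> index 2.
Insert 696: h=12, slot 12 empty -> index 12.
Insert 682: h=8, slot 8 empty -> index 8.
Insert 852: h=12, slot 12 occupied -> index 0.
Insert 137: h=12, slots 12,0 occupied -> index 3.
Table: [852, _, 726, 137, _, _, _, _, 682, 328, _, _, 696]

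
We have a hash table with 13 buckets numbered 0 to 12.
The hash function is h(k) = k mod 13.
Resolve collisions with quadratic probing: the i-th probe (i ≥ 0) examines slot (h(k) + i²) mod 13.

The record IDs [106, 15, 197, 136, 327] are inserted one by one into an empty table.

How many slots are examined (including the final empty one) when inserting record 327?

4

Insert 106: h=2, slot 2 empty → index 2.
Insert 15: h=2, slot 2 occupied → index 3.
Insert 197: h=2, slots 2,3 occupied → index 6.
Insert 136: h=6, slot 6 occupied → index 7.
Insert 327: h=2, slots 2,3,6 occupied → index 11.
Table: [., ., 106, 15, ., ., 197, 136, ., ., ., 327, .]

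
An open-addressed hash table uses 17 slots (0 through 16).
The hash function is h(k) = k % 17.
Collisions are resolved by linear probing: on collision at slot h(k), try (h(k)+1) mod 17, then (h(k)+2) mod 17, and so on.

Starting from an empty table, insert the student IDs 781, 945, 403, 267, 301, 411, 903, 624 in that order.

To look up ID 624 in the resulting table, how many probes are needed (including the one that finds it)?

4

781 hashes to 16; slot 16 is free -> place at 16.
945 hashes to 10; slot 10 is free -> place at 10.
403 hashes to 12; slot 12 is free -> place at 12.
267 hashes to 12; 12 taken -> place at 13.
301 hashes to 12; 12,13 taken -> place at 14.
411 hashes to 3; slot 3 is free -> place at 3.
903 hashes to 2; slot 2 is free -> place at 2.
624 hashes to 12; 12,13,14 taken -> place at 15.
Table: [_, _, 903, 411, _, _, _, _, _, _, 945, _, 403, 267, 301, 624, 781]
Lookup 624: h=12, probe 12,13,14,15 → found at 15.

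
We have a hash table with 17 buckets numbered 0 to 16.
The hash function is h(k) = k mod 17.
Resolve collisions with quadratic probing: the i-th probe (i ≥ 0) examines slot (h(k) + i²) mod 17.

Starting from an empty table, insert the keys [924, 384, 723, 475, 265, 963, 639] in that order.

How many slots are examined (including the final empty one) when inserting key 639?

3

924: h=6 -> slot 6
384: h=10 -> slot 10
723: h=9 -> slot 9
475: h=16 -> slot 16
265: h=10, probe 10,11 -> slot 11
963: h=11, probe 11,12 -> slot 12
639: h=10, probe 10,11,14 -> slot 14
Table: [∅, ∅, ∅, ∅, ∅, ∅, 924, ∅, ∅, 723, 384, 265, 963, ∅, 639, ∅, 475]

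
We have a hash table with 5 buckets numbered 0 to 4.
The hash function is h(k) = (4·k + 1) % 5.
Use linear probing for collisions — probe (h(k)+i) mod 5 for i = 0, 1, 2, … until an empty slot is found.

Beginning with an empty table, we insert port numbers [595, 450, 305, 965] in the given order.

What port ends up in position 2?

Insert 595: h=1, slot 1 empty -> index 1.
Insert 450: h=1, slot 1 occupied -> index 2.
Insert 305: h=1, slots 1,2 occupied -> index 3.
Insert 965: h=1, slots 1,2,3 occupied -> index 4.
Table: [., 595, 450, 305, 965]

450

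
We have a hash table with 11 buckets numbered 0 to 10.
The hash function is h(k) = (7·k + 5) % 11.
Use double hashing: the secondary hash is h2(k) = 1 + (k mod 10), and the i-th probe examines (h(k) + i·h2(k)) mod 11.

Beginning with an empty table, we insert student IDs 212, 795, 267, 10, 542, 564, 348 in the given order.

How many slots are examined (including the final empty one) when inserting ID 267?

2

212 hashes to 4; slot 4 is free => place at 4.
795 hashes to 4, h2=6; 4 taken => place at 10.
267 hashes to 4, h2=8; 4 taken => place at 1.
10 hashes to 9; slot 9 is free => place at 9.
542 hashes to 4, h2=3; 4 taken => place at 7.
564 hashes to 4, h2=5; 4,9 taken => place at 3.
348 hashes to 10, h2=9; 10 taken => place at 8.
Table: [—, 267, —, 564, 212, —, —, 542, 348, 10, 795]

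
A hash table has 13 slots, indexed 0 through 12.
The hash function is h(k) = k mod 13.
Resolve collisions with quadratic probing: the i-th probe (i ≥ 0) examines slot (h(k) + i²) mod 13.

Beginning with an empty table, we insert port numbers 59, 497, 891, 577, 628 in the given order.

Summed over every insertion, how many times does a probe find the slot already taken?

59 hashes to 7; slot 7 is free -> place at 7.
497 hashes to 3; slot 3 is free -> place at 3.
891 hashes to 7; 7 taken -> place at 8.
577 hashes to 5; slot 5 is free -> place at 5.
628 hashes to 4; slot 4 is free -> place at 4.
Table: [∅, ∅, ∅, 497, 628, 577, ∅, 59, 891, ∅, ∅, ∅, ∅]

1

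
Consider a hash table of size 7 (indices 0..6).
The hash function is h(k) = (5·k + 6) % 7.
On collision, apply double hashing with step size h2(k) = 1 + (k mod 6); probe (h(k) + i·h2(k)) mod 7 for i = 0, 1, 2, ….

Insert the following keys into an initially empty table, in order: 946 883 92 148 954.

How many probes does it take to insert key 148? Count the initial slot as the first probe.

2

946 hashes to 4; slot 4 is free → place at 4.
883 hashes to 4, h2=2; 4 taken → place at 6.
92 hashes to 4, h2=3; 4 taken → place at 0.
148 hashes to 4, h2=5; 4 taken → place at 2.
954 hashes to 2, h2=1; 2 taken → place at 3.
Table: [92, -, 148, 954, 946, -, 883]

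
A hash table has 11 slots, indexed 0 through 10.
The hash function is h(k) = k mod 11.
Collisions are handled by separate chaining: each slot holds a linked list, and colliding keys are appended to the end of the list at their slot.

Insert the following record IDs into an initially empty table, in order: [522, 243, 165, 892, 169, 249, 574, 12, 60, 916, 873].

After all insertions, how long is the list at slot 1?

3

522 -> bucket 5
243 -> bucket 1
165 -> bucket 0
892 -> bucket 1 (collision)
169 -> bucket 4
249 -> bucket 7
574 -> bucket 2
12 -> bucket 1 (collision)
60 -> bucket 5 (collision)
916 -> bucket 3
873 -> bucket 4 (collision)
Final buckets:
0: 165
1: 243 -> 892 -> 12
2: 574
3: 916
4: 169 -> 873
5: 522 -> 60
6: -
7: 249
8: -
9: -
10: -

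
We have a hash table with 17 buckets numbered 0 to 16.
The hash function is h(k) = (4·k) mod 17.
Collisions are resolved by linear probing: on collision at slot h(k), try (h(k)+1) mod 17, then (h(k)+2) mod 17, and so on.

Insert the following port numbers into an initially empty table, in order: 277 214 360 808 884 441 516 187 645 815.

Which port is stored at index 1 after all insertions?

187

Insert 277: h=3, slot 3 empty → index 3.
Insert 214: h=6, slot 6 empty → index 6.
Insert 360: h=12, slot 12 empty → index 12.
Insert 808: h=2, slot 2 empty → index 2.
Insert 884: h=0, slot 0 empty → index 0.
Insert 441: h=13, slot 13 empty → index 13.
Insert 516: h=7, slot 7 empty → index 7.
Insert 187: h=0, slot 0 occupied → index 1.
Insert 645: h=13, slot 13 occupied → index 14.
Insert 815: h=13, slots 13,14 occupied → index 15.
Table: [884, 187, 808, 277, ., ., 214, 516, ., ., ., ., 360, 441, 645, 815, .]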